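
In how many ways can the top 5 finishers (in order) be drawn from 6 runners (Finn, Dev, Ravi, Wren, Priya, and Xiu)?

This is an ordered selection of 5 from 6: P(6,5).
That gives 6 × 5 × 4 × 3 × 2 = 720.

720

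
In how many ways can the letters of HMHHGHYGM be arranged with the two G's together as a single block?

840

Treat the 2 copies of G as a single block. The multiset to arrange is then {GG, H, H, H, H, M, M, Y}, 8 items in all.
That gives (8)!/(4!·2!) = 840 arrangements.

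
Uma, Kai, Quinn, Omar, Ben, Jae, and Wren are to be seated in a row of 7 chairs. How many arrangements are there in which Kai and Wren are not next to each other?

3600

Of the 7! = 5040 arrangements, those with Kai and Wren adjacent number 2 × 6! = 1440 (treat the pair as a block with 2 internal orders).
Complementary counting: 5040 − 1440 = 3600.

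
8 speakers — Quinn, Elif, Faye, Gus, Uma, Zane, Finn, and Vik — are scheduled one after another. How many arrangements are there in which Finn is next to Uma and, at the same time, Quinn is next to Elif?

Treat {Finn,Uma} as one block (2 orders) and {Quinn,Elif} as another (2 orders).
That leaves 6 units to arrange: 2 × 2 × 6! = 4 × 720 = 2880.

2880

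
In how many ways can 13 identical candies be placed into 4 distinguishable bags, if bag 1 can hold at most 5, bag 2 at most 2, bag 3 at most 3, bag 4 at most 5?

Without the upper bounds there are C(16,3) = 560 ways to split 13 among 4 bags.
Subtract solutions that violate a single cap (substitute x_i' = x_i − (cap_i+1)): x_1 ≥ 6 gives C(10,3) = 120; x_2 ≥ 3 gives C(13,3) = 286; x_3 ≥ 4 gives C(12,3) = 220; x_4 ≥ 6 gives C(10,3) = 120. Together 746.
Add back pairs where two caps are both exceeded: 35 + 20 + 4 + 84 + 35 + 20 = 198.
Subtract triples: 1 + 0 + 0 + 1 = 2.
By inclusion–exclusion the count is 560 − 746 + 198 − 2 = 10.

10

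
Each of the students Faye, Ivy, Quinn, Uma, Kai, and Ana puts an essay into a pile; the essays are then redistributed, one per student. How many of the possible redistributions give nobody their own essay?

This is the derangement count D_6: permutations of 6 items with no fixed point.
By inclusion–exclusion this is Σ_{j=0}^{6} (−1)^j C(6,j)·(6−j)!.
Computing: 720 − 720 + 360 − 120 + 30 − 6 + 1 = 265.

265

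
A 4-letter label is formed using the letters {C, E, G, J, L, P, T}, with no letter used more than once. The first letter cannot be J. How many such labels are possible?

The first letter has 7−1 = 6 choices (anything except J).
The remaining 3 letters are filled from the other 6 symbols without repetition: 6 × 5 × 4 = 120.
Total: 6 × 120 = 720.

720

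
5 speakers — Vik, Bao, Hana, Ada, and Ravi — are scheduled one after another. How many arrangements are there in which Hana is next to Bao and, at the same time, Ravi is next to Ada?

24

Treat {Hana,Bao} as one block (2 orders) and {Ravi,Ada} as another (2 orders).
That leaves 3 units to arrange: 2 × 2 × 3! = 4 × 6 = 24.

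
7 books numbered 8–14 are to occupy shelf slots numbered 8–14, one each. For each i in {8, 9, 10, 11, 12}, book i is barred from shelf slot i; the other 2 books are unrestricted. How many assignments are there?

Let Aᵢ (for 8 ≤ i ≤ 12) be the placements that put book i in its forbidden shelf slot. Any j of these fix j positions, leaving (7−j)! ways to fill the rest, and there are C(5,j) ways to pick which j.
By inclusion–exclusion, the number of valid placements is Σ_{j=0}^{5} (−1)^j C(5,j)·(7−j)!.
Computing: 5040 − 3600 + 1200 − 240 + 30 − 2 = 2428.

2428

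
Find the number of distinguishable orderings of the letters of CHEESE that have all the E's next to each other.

24

Treat the 3 copies of E as a single block. The multiset to arrange is then {EEE, C, H, S}, 4 items in all.
All 4 items are distinct, so there are (4)! = 24 arrangements.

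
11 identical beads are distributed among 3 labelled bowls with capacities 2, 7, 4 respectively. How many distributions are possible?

By stars and bars, unrestricted non-negative solutions to x_1+…+x_3 = 11 number C(11+2,2) = 78.
Subtract solutions that violate a single cap (substitute x_i' = x_i − (cap_i+1)): x_1 ≥ 3 gives C(10,2) = 45; x_2 ≥ 8 gives C(5,2) = 10; x_3 ≥ 5 gives C(8,2) = 28. Together 83.
Add back pairs where two caps are both exceeded: 1 + 10 + 0 = 11.
By inclusion–exclusion the count is 78 − 83 + 11 = 6.

6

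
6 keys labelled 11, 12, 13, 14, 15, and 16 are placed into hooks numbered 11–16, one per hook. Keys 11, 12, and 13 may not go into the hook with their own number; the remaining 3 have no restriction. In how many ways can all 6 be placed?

Let Aᵢ (for i ∈ {11, 12, 13}) be the placements that put key i in its forbidden hook. Any j of these fix j positions, leaving (6−j)! ways to fill the rest, and there are C(3,j) ways to pick which j.
By inclusion–exclusion, the number of valid placements is Σ_{j=0}^{3} (−1)^j C(3,j)·(6−j)!.
Computing: 720 − 360 + 72 − 6 = 426.

426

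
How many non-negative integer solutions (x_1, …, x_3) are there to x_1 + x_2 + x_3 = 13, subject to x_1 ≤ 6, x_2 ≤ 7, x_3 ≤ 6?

28

Ignoring the caps, the number of non-negative solutions to x_1+…+x_3 = 13 is C(15,2) = 105.
Subtract solutions that violate a single cap (substitute x_i' = x_i − (cap_i+1)): x_1 ≥ 7 gives C(8,2) = 28; x_2 ≥ 8 gives C(7,2) = 21; x_3 ≥ 7 gives C(8,2) = 28. Together 77.
No two caps can be exceeded simultaneously, so the pair terms are all 0.
By inclusion–exclusion the count is 105 − 77 + 0 = 28.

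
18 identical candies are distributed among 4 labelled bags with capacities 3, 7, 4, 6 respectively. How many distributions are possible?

10

Ignoring the caps, the number of non-negative solutions to x_1+…+x_4 = 18 is C(21,3) = 1330.
Subtract solutions that violate a single cap (substitute x_i' = x_i − (cap_i+1)): x_1 ≥ 4 gives C(17,3) = 680; x_2 ≥ 8 gives C(13,3) = 286; x_3 ≥ 5 gives C(16,3) = 560; x_4 ≥ 7 gives C(14,3) = 364. Together 1890.
Add back pairs where two caps are both exceeded: 84 + 220 + 120 + 56 + 20 + 84 = 584.
Subtract triples: 4 + 0 + 10 + 0 = 14.
By inclusion–exclusion the count is 1330 − 1890 + 584 − 14 = 10.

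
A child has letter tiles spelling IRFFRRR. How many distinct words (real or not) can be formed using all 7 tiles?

The 7 letters of IRFFRRR have repeats: F appearing twice and R appearing 4 times.
The number of distinct arrangements is 7!/(4!·2!) = 5040/48 = 105.

105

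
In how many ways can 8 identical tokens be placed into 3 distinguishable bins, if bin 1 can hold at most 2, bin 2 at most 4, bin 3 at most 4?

By stars and bars, unrestricted non-negative solutions to x_1+…+x_3 = 8 number C(8+2,2) = 45.
Subtract solutions that violate a single cap (substitute x_i' = x_i − (cap_i+1)): x_1 ≥ 3 gives C(7,2) = 21; x_2 ≥ 5 gives C(5,2) = 10; x_3 ≥ 5 gives C(5,2) = 10. Together 41.
Add back pairs where two caps are both exceeded: 1 + 1 + 0 = 2.
By inclusion–exclusion the count is 45 − 41 + 2 = 6.

6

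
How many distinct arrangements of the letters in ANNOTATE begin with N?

1260

Fix N in the first position and arrange the remaining 7 letters.
Those 7 letters have A appearing twice and T appearing twice, giving (7)!/(2!·2!) = 1260.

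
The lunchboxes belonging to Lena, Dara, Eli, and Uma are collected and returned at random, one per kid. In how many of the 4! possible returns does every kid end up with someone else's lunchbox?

9

This is the derangement count D_4: permutations of 4 items with no fixed point.
By inclusion–exclusion this is Σ_{j=0}^{4} (−1)^j C(4,j)·(4−j)!.
Computing: 24 − 24 + 12 − 4 + 1 = 9.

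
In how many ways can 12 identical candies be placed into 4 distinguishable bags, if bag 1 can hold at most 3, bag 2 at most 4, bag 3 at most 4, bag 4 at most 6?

Without the upper bounds there are C(15,3) = 455 ways to split 12 among 4 bags.
Subtract solutions that violate a single cap (substitute x_i' = x_i − (cap_i+1)): x_1 ≥ 4 gives C(11,3) = 165; x_2 ≥ 5 gives C(10,3) = 120; x_3 ≥ 5 gives C(10,3) = 120; x_4 ≥ 7 gives C(8,3) = 56. Together 461.
Add back pairs where two caps are both exceeded: 20 + 20 + 4 + 10 + 1 + 1 = 56.
By inclusion–exclusion the count is 455 − 461 + 56 = 50.

50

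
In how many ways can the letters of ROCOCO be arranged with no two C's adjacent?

40

There are 6!/(3!·2!) = 60 arrangements of ROCOCO in total.
Arrangements with the C's together: treat CC as one letter, giving (5)!/(3!) = 20.
Hence 60 − 20 = 40.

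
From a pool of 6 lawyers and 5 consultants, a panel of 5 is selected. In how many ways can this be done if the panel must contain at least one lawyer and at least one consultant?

With no constraint there are C(11,5) = 462 possible selections.
Selections missing a whole group: no lawyers → C(5,5) = 1; no consultants → C(6,5) = 6.
Both groups omitted at once is impossible, so 462 − 7 = 455.

455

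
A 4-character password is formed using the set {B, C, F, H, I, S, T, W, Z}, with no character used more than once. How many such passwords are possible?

3024

With no repetition, fill the 4 characters in order: 9 choices, then 8, down to 6.
9 × 8 × 7 × 6 = 3024.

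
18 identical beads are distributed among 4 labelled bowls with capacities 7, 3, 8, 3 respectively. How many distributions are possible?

By stars and bars, unrestricted non-negative solutions to x_1+…+x_4 = 18 number C(18+3,3) = 1330.
Subtract solutions that violate a single cap (substitute x_i' = x_i − (cap_i+1)): x_1 ≥ 8 gives C(13,3) = 286; x_2 ≥ 4 gives C(17,3) = 680; x_3 ≥ 9 gives C(12,3) = 220; x_4 ≥ 4 gives C(17,3) = 680. Together 1866.
Add back pairs where two caps are both exceeded: 84 + 4 + 84 + 56 + 286 + 56 = 570.
Subtract triples: 0 + 10 + 0 + 4 = 14.
By inclusion–exclusion the count is 1330 − 1866 + 570 − 14 = 20.

20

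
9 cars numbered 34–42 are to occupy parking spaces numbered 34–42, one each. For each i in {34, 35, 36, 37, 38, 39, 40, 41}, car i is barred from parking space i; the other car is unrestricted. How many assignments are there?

148329

Let Aᵢ (for 34 ≤ i ≤ 41) be the placements that put car i in its forbidden parking space. Any j of these fix j positions, leaving (9−j)! ways to fill the rest, and there are C(8,j) ways to pick which j.
By inclusion–exclusion, the number of valid placements is Σ_{j=0}^{8} (−1)^j C(8,j)·(9−j)!.
Computing: 362880 − 322560 + 141120 − 40320 + 8400 − 1344 + 168 − 16 + 1 = 148329.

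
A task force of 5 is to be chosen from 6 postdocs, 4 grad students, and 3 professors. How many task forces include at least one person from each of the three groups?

Unrestricted: C(13,5) = 1287 ways to pick any 5 of the 13.
Selections missing a whole group: no postdocs → C(7,5) = 21; no grad students → C(9,5) = 126; no professors → C(10,5) = 252.
Add back selections omitting two groups (i.e. drawn from a single group): C(6,5) + C(4,5) + C(3,5) = 6.
By inclusion–exclusion: 1287 − 399 + 6 = 894.

894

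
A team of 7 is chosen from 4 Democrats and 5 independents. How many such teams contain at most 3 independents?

Split by how many independents are chosen (0 through 3).
Sum: C(5,0)·C(4,7) + C(5,1)·C(4,6) + C(5,2)·C(4,5) + C(5,3)·C(4,4) = 0 + 0 + 0 + 10 = 10.

10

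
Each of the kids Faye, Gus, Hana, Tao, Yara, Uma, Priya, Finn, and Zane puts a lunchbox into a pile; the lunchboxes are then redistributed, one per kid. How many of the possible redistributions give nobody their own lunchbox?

133496

This is the derangement count D_9: permutations of 9 items with no fixed point.
By inclusion–exclusion this is Σ_{j=0}^{9} (−1)^j C(9,j)·(9−j)!.
Computing: 362880 − 362880 + 181440 − 60480 + 15120 − 3024 + 504 − 72 + 9 − 1 = 133496.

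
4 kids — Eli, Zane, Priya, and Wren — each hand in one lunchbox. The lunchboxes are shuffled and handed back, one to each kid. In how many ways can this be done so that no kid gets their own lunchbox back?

9

Let Aᵢ be the assignments in which kid i gets their own lunchbox. We want the size of the complement of A₁∪…∪A_4.
By inclusion–exclusion this is Σ_{j=0}^{4} (−1)^j C(4,j)·(4−j)!.
Computing: 24 − 24 + 12 − 4 + 1 = 9.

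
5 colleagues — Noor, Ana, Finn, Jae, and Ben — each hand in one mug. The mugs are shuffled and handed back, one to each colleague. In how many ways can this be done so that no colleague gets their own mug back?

Let Aᵢ be the assignments in which colleague i gets their own mug. We want the size of the complement of A₁∪…∪A_5.
By inclusion–exclusion this is Σ_{j=0}^{5} (−1)^j C(5,j)·(5−j)!.
Computing: 120 − 120 + 60 − 20 + 5 − 1 = 44.

44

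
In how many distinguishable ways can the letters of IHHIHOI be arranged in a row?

140

Letter multiplicities in IHHIHOI: H×3, I×3, O×1.
So there are 7! / (3!·3!) = 140 distinguishable arrangements.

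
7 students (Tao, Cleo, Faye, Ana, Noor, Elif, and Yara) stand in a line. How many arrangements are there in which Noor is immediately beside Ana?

1440

Treat {Noor, Ana} as a single unit. There are 6 units to order, and the pair itself can be ordered 2 ways.
That gives 2 × 6! = 2 × 720 = 1440.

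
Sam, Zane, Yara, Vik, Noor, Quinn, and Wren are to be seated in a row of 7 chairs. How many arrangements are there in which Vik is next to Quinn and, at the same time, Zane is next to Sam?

Treat {Vik,Quinn} as one block (2 orders) and {Zane,Sam} as another (2 orders).
That leaves 5 units to arrange: 2 × 2 × 5! = 4 × 120 = 480.

480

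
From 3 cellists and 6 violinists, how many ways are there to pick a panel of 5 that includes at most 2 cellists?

Split by how many cellists are chosen (0 through 2).
Sum: C(3,0)·C(6,5) + C(3,1)·C(6,4) + C(3,2)·C(6,3) = 6 + 45 + 60 = 111.

111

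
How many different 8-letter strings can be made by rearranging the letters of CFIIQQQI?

1120

The 8 letters of CFIIQQQI have repeats: I appearing 3 times and Q appearing 3 times.
So there are 8! / (3!·3!) = 1120 distinguishable arrangements.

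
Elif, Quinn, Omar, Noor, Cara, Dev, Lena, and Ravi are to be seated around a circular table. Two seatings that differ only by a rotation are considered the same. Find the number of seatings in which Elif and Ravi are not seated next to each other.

3600

Without the restriction there are (7)! = 5040 seatings.
Those with Elif next to Ravi: fuse the pair into one unit and seat 7 units around a circle — 2·(6)! = 1440.
Subtracting, 5040 − 1440 = 3600.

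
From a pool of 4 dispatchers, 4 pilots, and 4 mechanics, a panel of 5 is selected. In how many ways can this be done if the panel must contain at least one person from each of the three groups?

624

Unrestricted: C(12,5) = 792 ways to pick any 5 of the 12.
Selections missing a whole group: no dispatchers → C(8,5) = 56; no pilots → C(8,5) = 56; no mechanics → C(8,5) = 56.
Add back selections omitting two groups (i.e. drawn from a single group): C(4,5) + C(4,5) + C(4,5) = 0.
By inclusion–exclusion: 792 − 168 + 0 = 624.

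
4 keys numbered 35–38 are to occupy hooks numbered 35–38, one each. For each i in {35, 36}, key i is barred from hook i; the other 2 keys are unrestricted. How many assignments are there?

Let Aᵢ (for i ∈ {35, 36}) be the placements that put key i in its forbidden hook. Any j of these fix j positions, leaving (4−j)! ways to fill the rest, and there are C(2,j) ways to pick which j.
By inclusion–exclusion, the number of valid placements is Σ_{j=0}^{2} (−1)^j C(2,j)·(4−j)!.
Computing: 24 − 12 + 2 = 14.

14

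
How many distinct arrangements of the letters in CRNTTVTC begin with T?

With the first slot taken by T, it remains to arrange the other 7 letters (CRNTVTC).
Those 7 letters have C appearing twice and T appearing twice, giving (7)!/(2!·2!) = 1260.

1260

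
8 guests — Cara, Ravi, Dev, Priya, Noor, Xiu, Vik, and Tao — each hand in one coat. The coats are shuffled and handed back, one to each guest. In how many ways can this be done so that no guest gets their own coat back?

14833

This is the derangement count D_8: permutations of 8 items with no fixed point.
By inclusion–exclusion this is Σ_{j=0}^{8} (−1)^j C(8,j)·(8−j)!.
Computing: 40320 − 40320 + 20160 − 6720 + 1680 − 336 + 56 − 8 + 1 = 14833.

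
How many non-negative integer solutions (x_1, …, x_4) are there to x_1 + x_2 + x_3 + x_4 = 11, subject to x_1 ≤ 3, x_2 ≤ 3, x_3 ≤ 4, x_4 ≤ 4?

Ignoring the caps, the number of non-negative solutions to x_1+…+x_4 = 11 is C(14,3) = 364.
Subtract solutions that violate a single cap (substitute x_i' = x_i − (cap_i+1)): x_1 ≥ 4 gives C(10,3) = 120; x_2 ≥ 4 gives C(10,3) = 120; x_3 ≥ 5 gives C(9,3) = 84; x_4 ≥ 5 gives C(9,3) = 84. Together 408.
Add back pairs where two caps are both exceeded: 20 + 10 + 10 + 10 + 10 + 4 = 64.
By inclusion–exclusion the count is 364 − 408 + 64 = 20.

20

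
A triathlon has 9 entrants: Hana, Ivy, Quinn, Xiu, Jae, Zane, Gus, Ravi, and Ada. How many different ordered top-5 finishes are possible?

15120

This is an ordered selection of 5 from 9: P(9,5).
That gives 9 × 8 × 7 × 6 × 5 = 15120.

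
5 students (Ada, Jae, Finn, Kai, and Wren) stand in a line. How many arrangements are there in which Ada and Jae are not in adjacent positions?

There are 5! = 120 arrangements in all. If Ada and Jae are adjacent, merging them into one block gives 2·(4)! = 48 arrangements.
Complementary counting: 120 − 48 = 72.

72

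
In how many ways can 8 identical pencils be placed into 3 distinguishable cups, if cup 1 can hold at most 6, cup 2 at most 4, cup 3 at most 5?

By stars and bars, unrestricted non-negative solutions to x_1+…+x_3 = 8 number C(8+2,2) = 45.
Subtract solutions that violate a single cap (substitute x_i' = x_i − (cap_i+1)): x_1 ≥ 7 gives C(3,2) = 3; x_2 ≥ 5 gives C(5,2) = 10; x_3 ≥ 6 gives C(4,2) = 6. Together 19.
No two caps can be exceeded simultaneously, so the pair terms are all 0.
By inclusion–exclusion the count is 45 − 19 + 0 = 26.

26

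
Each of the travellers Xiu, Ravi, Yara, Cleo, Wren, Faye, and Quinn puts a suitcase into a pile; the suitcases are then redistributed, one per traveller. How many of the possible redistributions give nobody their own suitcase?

1854

This is the derangement count D_7: permutations of 7 items with no fixed point.
By inclusion–exclusion this is Σ_{j=0}^{7} (−1)^j C(7,j)·(7−j)!.
Computing: 5040 − 5040 + 2520 − 840 + 210 − 42 + 7 − 1 = 1854.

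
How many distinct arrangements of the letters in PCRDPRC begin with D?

With the first slot taken by D, it remains to arrange the other 6 letters (PCRPRC).
Those 6 letters have C appearing twice, P appearing twice, and R appearing twice, giving (6)!/(2!·2!·2!) = 90.

90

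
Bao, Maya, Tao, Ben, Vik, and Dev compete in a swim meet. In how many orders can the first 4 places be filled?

360

This is an ordered selection of 4 from 6: P(6,4).
That gives 6 × 5 × 4 × 3 = 360.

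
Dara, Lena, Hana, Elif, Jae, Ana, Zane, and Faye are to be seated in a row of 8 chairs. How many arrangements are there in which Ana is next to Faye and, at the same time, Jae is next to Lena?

2880

Treat {Ana,Faye} as one block (2 orders) and {Jae,Lena} as another (2 orders).
That leaves 6 units to arrange: 2 × 2 × 6! = 4 × 720 = 2880.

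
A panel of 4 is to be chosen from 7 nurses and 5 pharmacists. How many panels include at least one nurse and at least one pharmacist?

455

Total 4-person selections from all 12: C(12,4) = 495.
Selections missing a whole group: no nurses → C(5,4) = 5; no pharmacists → C(7,4) = 35.
Both groups omitted at once is impossible, so 495 − 40 = 455.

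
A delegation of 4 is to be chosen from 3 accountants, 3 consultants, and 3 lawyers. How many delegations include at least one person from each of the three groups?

81

With no constraint there are C(9,4) = 126 possible selections.
Selections missing a whole group: no accountants → C(6,4) = 15; no consultants → C(6,4) = 15; no lawyers → C(6,4) = 15.
Add back selections omitting two groups (i.e. drawn from a single group): C(3,4) + C(3,4) + C(3,4) = 0.
By inclusion–exclusion: 126 − 45 + 0 = 81.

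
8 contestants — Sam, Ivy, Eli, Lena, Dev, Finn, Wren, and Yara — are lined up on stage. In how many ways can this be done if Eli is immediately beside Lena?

Glue Eli and Lena into one block (2 internal orders), leaving 7 units to arrange in a row.
So the count is 2·(7)! = 10080.

10080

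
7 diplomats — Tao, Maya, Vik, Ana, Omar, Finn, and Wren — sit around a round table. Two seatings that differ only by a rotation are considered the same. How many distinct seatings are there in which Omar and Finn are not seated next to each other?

480

All circular seatings of 7 people number (6)! = 720.
Seatings with Omar beside Finn: treat them as a block with 2 internal orders, giving 2 × (5)! = 240.
Subtracting, 720 − 240 = 480.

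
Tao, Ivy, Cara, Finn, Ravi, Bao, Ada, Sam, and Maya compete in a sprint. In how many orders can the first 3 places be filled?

504

There are 9 choices for 1st place, 8 for 2nd, and 7 for 3rd.
That gives 9 × 8 × 7 = 504.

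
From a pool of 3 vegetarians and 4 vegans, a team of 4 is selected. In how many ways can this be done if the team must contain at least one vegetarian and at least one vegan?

34

Total 4-person selections from all 7: C(7,4) = 35.
Selections missing a whole group: no vegetarians → C(4,4) = 1; no vegans → C(3,4) = 0.
Both groups omitted at once is impossible, so 35 − 1 = 34.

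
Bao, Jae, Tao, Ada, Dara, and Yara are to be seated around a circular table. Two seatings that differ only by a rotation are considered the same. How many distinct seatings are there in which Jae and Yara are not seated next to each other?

Without the restriction there are (5)! = 120 seatings.
Those with Jae next to Yara: fuse the pair into one unit and seat 5 units around a circle — 2·(4)! = 48.
Subtracting, 120 − 48 = 72.

72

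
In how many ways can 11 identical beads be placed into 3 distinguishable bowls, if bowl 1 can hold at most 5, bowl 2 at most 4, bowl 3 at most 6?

15

By stars and bars, unrestricted non-negative solutions to x_1+…+x_3 = 11 number C(11+2,2) = 78.
Subtract solutions that violate a single cap (substitute x_i' = x_i − (cap_i+1)): x_1 ≥ 6 gives C(7,2) = 21; x_2 ≥ 5 gives C(8,2) = 28; x_3 ≥ 7 gives C(6,2) = 15. Together 64.
Add back pairs where two caps are both exceeded: 1 + 0 + 0 = 1.
By inclusion–exclusion the count is 78 − 64 + 1 = 15.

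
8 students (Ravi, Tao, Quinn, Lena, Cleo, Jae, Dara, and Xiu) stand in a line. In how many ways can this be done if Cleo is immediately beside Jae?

10080

Glue Cleo and Jae into one block (2 internal orders), leaving 7 units to arrange in a row.
That gives 2 × 7! = 2 × 5040 = 10080.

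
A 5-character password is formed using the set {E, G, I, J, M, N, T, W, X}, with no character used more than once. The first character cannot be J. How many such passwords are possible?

The first character has 9−1 = 8 choices (anything except J).
The remaining 4 characters are filled from the other 8 symbols without repetition: 8 × 7 × 6 × 5 = 1680.
Total: 8 × 1680 = 13440.

13440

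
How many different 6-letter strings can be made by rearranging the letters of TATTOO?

60

The 6 letters of TATTOO have repeats: O appearing twice and T appearing 3 times.
So there are 6! / (3!·2!) = 60 distinguishable arrangements.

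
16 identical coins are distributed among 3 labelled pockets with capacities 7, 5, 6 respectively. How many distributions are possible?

Ignoring the caps, the number of non-negative solutions to x_1+…+x_3 = 16 is C(18,2) = 153.
Subtract solutions that violate a single cap (substitute x_i' = x_i − (cap_i+1)): x_1 ≥ 8 gives C(10,2) = 45; x_2 ≥ 6 gives C(12,2) = 66; x_3 ≥ 7 gives C(11,2) = 55. Together 166.
Add back pairs where two caps are both exceeded: 6 + 3 + 10 = 19.
By inclusion–exclusion the count is 153 − 166 + 19 = 6.

6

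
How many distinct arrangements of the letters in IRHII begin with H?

4

Fix H in the first position and arrange the remaining 4 letters.
Those 4 letters have I appearing 3 times, giving (4)!/(3!) = 4.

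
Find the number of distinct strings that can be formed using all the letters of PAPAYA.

PAPAYA has 6 letters with A appearing 3 times and P appearing twice.
So there are 6! / (3!·2!) = 60 distinguishable arrangements.

60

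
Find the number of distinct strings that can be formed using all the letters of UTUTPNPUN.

7560

UTUTPNPUN has 9 letters with N appearing twice, P appearing twice, T appearing twice, and U appearing 3 times.
So there are 9! / (3!·2!·2!·2!) = 7560 distinguishable arrangements.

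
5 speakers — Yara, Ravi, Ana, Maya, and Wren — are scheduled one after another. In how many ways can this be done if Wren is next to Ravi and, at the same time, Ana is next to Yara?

24

Treat {Wren,Ravi} as one block (2 orders) and {Ana,Yara} as another (2 orders).
That leaves 3 units to arrange: 2 × 2 × 3! = 4 × 6 = 24.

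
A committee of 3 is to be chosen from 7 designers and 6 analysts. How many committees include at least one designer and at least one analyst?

231

Unrestricted: C(13,3) = 286 ways to pick any 3 of the 13.
Subtract selections that omit an entire group: no designers → C(6,3) = 20; no analysts → C(7,3) = 35.
Both groups omitted at once is impossible, so 286 − 55 = 231.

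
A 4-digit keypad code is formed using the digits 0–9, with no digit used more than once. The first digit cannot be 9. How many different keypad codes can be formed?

The first digit has 10−1 = 9 choices (anything except 9).
The remaining 3 digits are filled from the other 9 symbols without repetition: 9 × 8 × 7 = 504.
Total: 9 × 504 = 4536.

4536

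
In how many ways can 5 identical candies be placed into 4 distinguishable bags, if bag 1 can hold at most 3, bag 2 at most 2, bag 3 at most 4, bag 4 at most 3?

37

Without the upper bounds there are C(8,3) = 56 ways to split 5 among 4 bags.
Subtract solutions that violate a single cap (substitute x_i' = x_i − (cap_i+1)): x_1 ≥ 4 gives C(4,3) = 4; x_2 ≥ 3 gives C(5,3) = 10; x_3 ≥ 5 gives C(3,3) = 1; x_4 ≥ 4 gives C(4,3) = 4. Together 19.
No two caps can be exceeded simultaneously, so the pair terms are all 0.
By inclusion–exclusion the count is 56 − 19 + 0 = 37.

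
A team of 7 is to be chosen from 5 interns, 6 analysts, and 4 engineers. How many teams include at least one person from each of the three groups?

Unrestricted: C(15,7) = 6435 ways to pick any 7 of the 15.
Subtract selections that omit an entire group: no interns → C(10,7) = 120; no analysts → C(9,7) = 36; no engineers → C(11,7) = 330.
Add back selections omitting two groups (i.e. drawn from a single group): C(5,7) + C(6,7) + C(4,7) = 0.
By inclusion–exclusion: 6435 − 486 + 0 = 5949.

5949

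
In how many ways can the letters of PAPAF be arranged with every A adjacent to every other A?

12

Treat the 2 copies of A as a single block. The multiset to arrange is then {AA, F, P, P}, 4 items in all.
That gives (4)!/(2!) = 12 arrangements.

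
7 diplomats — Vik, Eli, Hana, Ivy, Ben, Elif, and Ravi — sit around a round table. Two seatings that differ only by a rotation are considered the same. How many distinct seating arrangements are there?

720

Around a circle, 7 distinct people have 7!/7 = (6)! = 720 rotationally distinct seatings.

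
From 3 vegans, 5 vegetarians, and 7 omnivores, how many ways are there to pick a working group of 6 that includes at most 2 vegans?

Split by how many vegans are chosen (0 through 2).
Sum: C(3,0)·C(12,6) + C(3,1)·C(12,5) + C(3,2)·C(12,4) = 924 + 2376 + 1485 = 4785.

4785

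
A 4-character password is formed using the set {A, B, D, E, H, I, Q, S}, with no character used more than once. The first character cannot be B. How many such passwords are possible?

1470

The first character has 8−1 = 7 choices (anything except B).
The remaining 3 characters are filled from the other 7 symbols without repetition: 7 × 6 × 5 = 210.
Total: 7 × 210 = 1470.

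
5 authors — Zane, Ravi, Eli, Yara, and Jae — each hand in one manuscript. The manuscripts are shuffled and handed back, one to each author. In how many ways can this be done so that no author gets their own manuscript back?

Let Aᵢ be the assignments in which author i gets their own manuscript. We want the size of the complement of A₁∪…∪A_5.
By inclusion–exclusion this is Σ_{j=0}^{5} (−1)^j C(5,j)·(5−j)!.
Computing: 120 − 120 + 60 − 20 + 5 − 1 = 44.

44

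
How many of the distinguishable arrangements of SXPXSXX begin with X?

With the first slot taken by X, it remains to arrange the other 6 letters (SPXSXX).
Those 6 letters have S appearing twice and X appearing 3 times, giving (6)!/(3!·2!) = 60.

60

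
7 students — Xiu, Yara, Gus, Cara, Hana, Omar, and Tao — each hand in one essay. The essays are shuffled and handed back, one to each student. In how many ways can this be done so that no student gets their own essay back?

Let Aᵢ be the assignments in which student i gets their own essay. We want the size of the complement of A₁∪…∪A_7.
By inclusion–exclusion this is Σ_{j=0}^{7} (−1)^j C(7,j)·(7−j)!.
Computing: 5040 − 5040 + 2520 − 840 + 210 − 42 + 7 − 1 = 1854.

1854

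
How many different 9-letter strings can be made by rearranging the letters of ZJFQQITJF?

45360

ZJFQQITJF has 9 letters with F appearing twice, J appearing twice, and Q appearing twice.
So there are 9! / (2!·2!·2!) = 45360 distinguishable arrangements.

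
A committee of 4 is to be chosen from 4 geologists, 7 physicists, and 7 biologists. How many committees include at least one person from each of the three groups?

Total 4-person selections from all 18: C(18,4) = 3060.
Subtract selections that omit an entire group: no geologists → C(14,4) = 1001; no physicists → C(11,4) = 330; no biologists → C(11,4) = 330.
Add back selections omitting two groups (i.e. drawn from a single group): C(4,4) + C(7,4) + C(7,4) = 71.
By inclusion–exclusion: 3060 − 1661 + 71 = 1470.

1470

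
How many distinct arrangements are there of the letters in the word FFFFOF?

The 6 letters of FFFFOF have repeats: F appearing 5 times.
The number of distinct arrangements is 6!/(5!) = 720/120 = 6.

6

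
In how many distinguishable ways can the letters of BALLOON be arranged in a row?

1260

BALLOON has 7 letters with L appearing twice and O appearing twice.
The number of distinct arrangements is 7!/(2!·2!) = 5040/4 = 1260.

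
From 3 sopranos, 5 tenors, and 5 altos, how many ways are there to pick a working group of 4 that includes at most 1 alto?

350

Split by how many altos are chosen (0 through 1).
Sum: C(5,0)·C(8,4) + C(5,1)·C(8,3) = 70 + 280 = 350.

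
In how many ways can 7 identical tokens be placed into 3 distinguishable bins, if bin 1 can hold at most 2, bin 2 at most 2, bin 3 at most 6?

By stars and bars, unrestricted non-negative solutions to x_1+…+x_3 = 7 number C(7+2,2) = 36.
Subtract solutions that violate a single cap (substitute x_i' = x_i − (cap_i+1)): x_1 ≥ 3 gives C(6,2) = 15; x_2 ≥ 3 gives C(6,2) = 15; x_3 ≥ 7 gives C(2,2) = 1. Together 31.
Add back pairs where two caps are both exceeded: 3 + 0 + 0 = 3.
By inclusion–exclusion the count is 36 − 31 + 3 = 8.

8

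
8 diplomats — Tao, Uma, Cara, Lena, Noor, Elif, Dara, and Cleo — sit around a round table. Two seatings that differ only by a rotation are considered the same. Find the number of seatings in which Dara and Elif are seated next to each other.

Glue Dara and Elif into a block (2 internal orders). Seating 7 units around a circle gives (6)! arrangements.
So 2 × (6)! = 2 × 720 = 1440.

1440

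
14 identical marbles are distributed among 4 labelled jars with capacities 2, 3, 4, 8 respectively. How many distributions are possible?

Ignoring the caps, the number of non-negative solutions to x_1+…+x_4 = 14 is C(17,3) = 680.
Subtract solutions that violate a single cap (substitute x_i' = x_i − (cap_i+1)): x_1 ≥ 3 gives C(14,3) = 364; x_2 ≥ 4 gives C(13,3) = 286; x_3 ≥ 5 gives C(12,3) = 220; x_4 ≥ 9 gives C(8,3) = 56. Together 926.
Add back pairs where two caps are both exceeded: 120 + 84 + 10 + 56 + 4 + 1 = 275.
Subtract triples: 10 + 0 + 0 + 0 = 10.
By inclusion–exclusion the count is 680 − 926 + 275 − 10 = 19.

19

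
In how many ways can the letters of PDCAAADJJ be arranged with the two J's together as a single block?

Treat the 2 copies of J as a single block. The multiset to arrange is then {JJ, A, A, A, C, D, D, P}, 8 items in all.
That gives (8)!/(3!·2!) = 3360 arrangements.

3360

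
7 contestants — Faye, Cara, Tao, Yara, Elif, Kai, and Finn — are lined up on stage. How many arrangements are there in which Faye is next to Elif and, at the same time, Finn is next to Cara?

480

Treat {Faye,Elif} as one block (2 orders) and {Finn,Cara} as another (2 orders).
That leaves 5 units to arrange: 2 × 2 × 5! = 4 × 120 = 480.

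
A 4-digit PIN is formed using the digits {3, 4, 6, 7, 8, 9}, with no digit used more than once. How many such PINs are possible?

360

This is a permutation of 4 out of 6: P(6,4) = 6!/2!.
That product is 6 × 5 × 4 × 3 = 360.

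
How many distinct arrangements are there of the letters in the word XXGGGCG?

105

The 7 letters of XXGGGCG have repeats: G appearing 4 times and X appearing twice.
So there are 7! / (4!·2!) = 105 distinguishable arrangements.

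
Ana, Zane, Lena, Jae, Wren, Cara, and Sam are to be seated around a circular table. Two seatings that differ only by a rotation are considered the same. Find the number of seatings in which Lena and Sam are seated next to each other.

240

Glue Lena and Sam into a block (2 internal orders). Seating 6 units around a circle gives (5)! arrangements.
So 2 × (5)! = 2 × 120 = 240.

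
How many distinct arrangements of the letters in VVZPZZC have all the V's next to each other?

Treat the 2 copies of V as a single block. The multiset to arrange is then {VV, C, P, Z, Z, Z}, 6 items in all.
That gives (6)!/(3!) = 120 arrangements.

120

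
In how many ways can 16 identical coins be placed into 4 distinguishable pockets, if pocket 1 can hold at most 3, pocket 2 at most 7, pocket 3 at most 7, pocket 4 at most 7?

Ignoring the caps, the number of non-negative solutions to x_1+…+x_4 = 16 is C(19,3) = 969.
Subtract solutions that violate a single cap (substitute x_i' = x_i − (cap_i+1)): x_1 ≥ 4 gives C(15,3) = 455; x_2 ≥ 8 gives C(11,3) = 165; x_3 ≥ 8 gives C(11,3) = 165; x_4 ≥ 8 gives C(11,3) = 165. Together 950.
Add back pairs where two caps are both exceeded: 35 + 35 + 35 + 1 + 1 + 1 = 108.
By inclusion–exclusion the count is 969 − 950 + 108 = 127.

127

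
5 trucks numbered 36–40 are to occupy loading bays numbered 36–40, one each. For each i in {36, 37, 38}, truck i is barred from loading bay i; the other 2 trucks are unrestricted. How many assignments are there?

Let Aᵢ (for i ∈ {36, 37, 38}) be the placements that put truck i in its forbidden loading bay. Any j of these fix j positions, leaving (5−j)! ways to fill the rest, and there are C(3,j) ways to pick which j.
By inclusion–exclusion, the number of valid placements is Σ_{j=0}^{3} (−1)^j C(3,j)·(5−j)!.
Computing: 120 − 72 + 18 − 2 = 64.

64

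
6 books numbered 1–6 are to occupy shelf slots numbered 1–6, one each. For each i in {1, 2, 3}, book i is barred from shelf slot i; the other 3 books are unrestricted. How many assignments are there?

426

Let Aᵢ (for i ∈ {1, 2, 3}) be the placements that put book i in its forbidden shelf slot. Any j of these fix j positions, leaving (6−j)! ways to fill the rest, and there are C(3,j) ways to pick which j.
By inclusion–exclusion, the number of valid placements is Σ_{j=0}^{3} (−1)^j C(3,j)·(6−j)!.
Computing: 720 − 360 + 72 − 6 = 426.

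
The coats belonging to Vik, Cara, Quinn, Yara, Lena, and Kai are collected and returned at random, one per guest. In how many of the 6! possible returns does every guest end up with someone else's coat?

Let Aᵢ be the assignments in which guest i gets their own coat. We want the size of the complement of A₁∪…∪A_6.
By inclusion–exclusion this is Σ_{j=0}^{6} (−1)^j C(6,j)·(6−j)!.
Computing: 720 − 720 + 360 − 120 + 30 − 6 + 1 = 265.

265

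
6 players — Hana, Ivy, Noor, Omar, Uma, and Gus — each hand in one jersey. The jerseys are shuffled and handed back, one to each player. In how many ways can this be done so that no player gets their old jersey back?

265

Count assignments avoiding every fixed point. For any j of the 6 players fixed to their old jersey, the other 6−j can be arranged in (6−j)! ways.
By inclusion–exclusion this is Σ_{j=0}^{6} (−1)^j C(6,j)·(6−j)!.
Computing: 720 − 720 + 360 − 120 + 30 − 6 + 1 = 265.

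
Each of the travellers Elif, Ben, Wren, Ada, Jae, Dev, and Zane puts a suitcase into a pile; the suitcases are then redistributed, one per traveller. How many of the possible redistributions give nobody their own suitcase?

Let Aᵢ be the assignments in which traveller i gets their own suitcase. We want the size of the complement of A₁∪…∪A_7.
By inclusion–exclusion this is Σ_{j=0}^{7} (−1)^j C(7,j)·(7−j)!.
Computing: 5040 − 5040 + 2520 − 840 + 210 − 42 + 7 − 1 = 1854.

1854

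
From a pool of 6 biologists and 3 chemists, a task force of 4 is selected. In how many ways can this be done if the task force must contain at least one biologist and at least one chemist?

Unrestricted: C(9,4) = 126 ways to pick any 4 of the 9.
Selections missing a whole group: no biologists → C(3,4) = 0; no chemists → C(6,4) = 15.
Both groups omitted at once is impossible, so 126 − 15 = 111.

111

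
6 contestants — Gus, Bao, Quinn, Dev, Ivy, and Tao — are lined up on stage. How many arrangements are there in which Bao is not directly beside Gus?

Of the 6! = 720 arrangements, those with Bao and Gus adjacent number 2 × 5! = 240 (treat the pair as a block with 2 internal orders).
Complementary counting: 720 − 240 = 480.

480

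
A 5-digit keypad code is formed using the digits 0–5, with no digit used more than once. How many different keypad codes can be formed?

720

With no repetition, fill the 5 digits in order: 6 choices, then 5, down to 2.
That product is 6 × 5 × 4 × 3 × 2 = 720.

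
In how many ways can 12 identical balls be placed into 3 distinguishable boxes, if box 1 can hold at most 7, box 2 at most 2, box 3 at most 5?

6

Ignoring the caps, the number of non-negative solutions to x_1+…+x_3 = 12 is C(14,2) = 91.
Subtract solutions that violate a single cap (substitute x_i' = x_i − (cap_i+1)): x_1 ≥ 8 gives C(6,2) = 15; x_2 ≥ 3 gives C(11,2) = 55; x_3 ≥ 6 gives C(8,2) = 28. Together 98.
Add back pairs where two caps are both exceeded: 3 + 0 + 10 = 13.
By inclusion–exclusion the count is 91 − 98 + 13 = 6.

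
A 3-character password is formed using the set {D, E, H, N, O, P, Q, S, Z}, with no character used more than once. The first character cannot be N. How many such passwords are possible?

448

The first character has 9−1 = 8 choices (anything except N).
The remaining 2 characters are filled from the other 8 symbols without repetition: 8 × 7 = 56.
Total: 8 × 56 = 448.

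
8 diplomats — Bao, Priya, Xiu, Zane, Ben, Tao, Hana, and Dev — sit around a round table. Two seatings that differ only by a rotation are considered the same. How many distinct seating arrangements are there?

Around a circle, 8 distinct people have 8!/8 = (7)! = 5040 rotationally distinct seatings.

5040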